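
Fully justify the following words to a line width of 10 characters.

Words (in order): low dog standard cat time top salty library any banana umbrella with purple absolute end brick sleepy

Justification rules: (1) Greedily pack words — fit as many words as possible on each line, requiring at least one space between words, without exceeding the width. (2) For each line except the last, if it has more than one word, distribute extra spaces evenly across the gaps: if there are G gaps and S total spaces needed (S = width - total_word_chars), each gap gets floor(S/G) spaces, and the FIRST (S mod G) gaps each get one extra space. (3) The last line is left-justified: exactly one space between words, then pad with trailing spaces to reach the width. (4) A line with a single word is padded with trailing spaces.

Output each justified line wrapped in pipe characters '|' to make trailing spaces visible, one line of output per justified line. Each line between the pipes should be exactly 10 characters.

Line 1: ['low', 'dog'] (min_width=7, slack=3)
Line 2: ['standard'] (min_width=8, slack=2)
Line 3: ['cat', 'time'] (min_width=8, slack=2)
Line 4: ['top', 'salty'] (min_width=9, slack=1)
Line 5: ['library'] (min_width=7, slack=3)
Line 6: ['any', 'banana'] (min_width=10, slack=0)
Line 7: ['umbrella'] (min_width=8, slack=2)
Line 8: ['with'] (min_width=4, slack=6)
Line 9: ['purple'] (min_width=6, slack=4)
Line 10: ['absolute'] (min_width=8, slack=2)
Line 11: ['end', 'brick'] (min_width=9, slack=1)
Line 12: ['sleepy'] (min_width=6, slack=4)

Answer: |low    dog|
|standard  |
|cat   time|
|top  salty|
|library   |
|any banana|
|umbrella  |
|with      |
|purple    |
|absolute  |
|end  brick|
|sleepy    |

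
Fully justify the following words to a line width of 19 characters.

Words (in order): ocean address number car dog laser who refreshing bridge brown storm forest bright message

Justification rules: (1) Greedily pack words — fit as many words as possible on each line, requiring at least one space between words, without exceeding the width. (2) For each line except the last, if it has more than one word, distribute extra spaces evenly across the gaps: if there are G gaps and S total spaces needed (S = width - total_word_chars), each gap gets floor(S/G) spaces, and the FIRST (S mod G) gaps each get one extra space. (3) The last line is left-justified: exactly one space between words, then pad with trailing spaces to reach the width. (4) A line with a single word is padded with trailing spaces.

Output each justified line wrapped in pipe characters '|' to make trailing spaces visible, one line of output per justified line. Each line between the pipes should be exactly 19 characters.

Line 1: ['ocean', 'address'] (min_width=13, slack=6)
Line 2: ['number', 'car', 'dog'] (min_width=14, slack=5)
Line 3: ['laser', 'who'] (min_width=9, slack=10)
Line 4: ['refreshing', 'bridge'] (min_width=17, slack=2)
Line 5: ['brown', 'storm', 'forest'] (min_width=18, slack=1)
Line 6: ['bright', 'message'] (min_width=14, slack=5)

Answer: |ocean       address|
|number    car   dog|
|laser           who|
|refreshing   bridge|
|brown  storm forest|
|bright message     |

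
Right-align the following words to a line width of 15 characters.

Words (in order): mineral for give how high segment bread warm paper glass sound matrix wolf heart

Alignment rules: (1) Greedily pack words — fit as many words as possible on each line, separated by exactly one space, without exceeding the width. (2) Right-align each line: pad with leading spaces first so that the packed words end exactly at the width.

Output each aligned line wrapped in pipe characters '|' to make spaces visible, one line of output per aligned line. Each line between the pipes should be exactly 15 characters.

Line 1: ['mineral', 'for'] (min_width=11, slack=4)
Line 2: ['give', 'how', 'high'] (min_width=13, slack=2)
Line 3: ['segment', 'bread'] (min_width=13, slack=2)
Line 4: ['warm', 'paper'] (min_width=10, slack=5)
Line 5: ['glass', 'sound'] (min_width=11, slack=4)
Line 6: ['matrix', 'wolf'] (min_width=11, slack=4)
Line 7: ['heart'] (min_width=5, slack=10)

Answer: |    mineral for|
|  give how high|
|  segment bread|
|     warm paper|
|    glass sound|
|    matrix wolf|
|          heart|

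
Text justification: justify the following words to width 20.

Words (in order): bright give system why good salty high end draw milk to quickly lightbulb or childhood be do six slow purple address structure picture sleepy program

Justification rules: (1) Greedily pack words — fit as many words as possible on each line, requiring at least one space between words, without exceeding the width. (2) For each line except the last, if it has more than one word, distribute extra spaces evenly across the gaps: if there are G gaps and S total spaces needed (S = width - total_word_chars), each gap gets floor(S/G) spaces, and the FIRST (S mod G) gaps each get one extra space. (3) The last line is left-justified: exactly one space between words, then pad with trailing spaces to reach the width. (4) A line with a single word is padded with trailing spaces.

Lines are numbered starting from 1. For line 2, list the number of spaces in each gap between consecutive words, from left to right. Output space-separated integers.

Line 1: ['bright', 'give', 'system'] (min_width=18, slack=2)
Line 2: ['why', 'good', 'salty', 'high'] (min_width=19, slack=1)
Line 3: ['end', 'draw', 'milk', 'to'] (min_width=16, slack=4)
Line 4: ['quickly', 'lightbulb', 'or'] (min_width=20, slack=0)
Line 5: ['childhood', 'be', 'do', 'six'] (min_width=19, slack=1)
Line 6: ['slow', 'purple', 'address'] (min_width=19, slack=1)
Line 7: ['structure', 'picture'] (min_width=17, slack=3)
Line 8: ['sleepy', 'program'] (min_width=14, slack=6)

Answer: 2 1 1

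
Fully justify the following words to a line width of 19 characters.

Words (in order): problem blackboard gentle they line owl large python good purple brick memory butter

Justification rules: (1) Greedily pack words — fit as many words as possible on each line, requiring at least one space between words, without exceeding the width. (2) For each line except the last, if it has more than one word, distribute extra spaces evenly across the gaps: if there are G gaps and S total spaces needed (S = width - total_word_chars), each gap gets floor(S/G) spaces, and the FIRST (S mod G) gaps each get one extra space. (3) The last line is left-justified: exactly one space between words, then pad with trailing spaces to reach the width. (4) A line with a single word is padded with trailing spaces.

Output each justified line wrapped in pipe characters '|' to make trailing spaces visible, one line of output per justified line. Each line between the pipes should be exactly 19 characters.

Answer: |problem  blackboard|
|gentle   they  line|
|owl   large  python|
|good  purple  brick|
|memory butter      |

Derivation:
Line 1: ['problem', 'blackboard'] (min_width=18, slack=1)
Line 2: ['gentle', 'they', 'line'] (min_width=16, slack=3)
Line 3: ['owl', 'large', 'python'] (min_width=16, slack=3)
Line 4: ['good', 'purple', 'brick'] (min_width=17, slack=2)
Line 5: ['memory', 'butter'] (min_width=13, slack=6)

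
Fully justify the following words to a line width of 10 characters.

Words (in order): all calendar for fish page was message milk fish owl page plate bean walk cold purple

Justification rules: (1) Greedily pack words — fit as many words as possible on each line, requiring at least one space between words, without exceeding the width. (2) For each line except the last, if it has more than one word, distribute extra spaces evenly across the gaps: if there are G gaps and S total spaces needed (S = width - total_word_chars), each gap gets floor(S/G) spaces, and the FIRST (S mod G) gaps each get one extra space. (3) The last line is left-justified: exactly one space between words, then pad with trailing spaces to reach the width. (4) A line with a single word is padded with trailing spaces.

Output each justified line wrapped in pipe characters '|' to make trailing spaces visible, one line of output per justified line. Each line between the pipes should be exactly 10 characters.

Answer: |all       |
|calendar  |
|for   fish|
|page   was|
|message   |
|milk  fish|
|owl   page|
|plate bean|
|walk  cold|
|purple    |

Derivation:
Line 1: ['all'] (min_width=3, slack=7)
Line 2: ['calendar'] (min_width=8, slack=2)
Line 3: ['for', 'fish'] (min_width=8, slack=2)
Line 4: ['page', 'was'] (min_width=8, slack=2)
Line 5: ['message'] (min_width=7, slack=3)
Line 6: ['milk', 'fish'] (min_width=9, slack=1)
Line 7: ['owl', 'page'] (min_width=8, slack=2)
Line 8: ['plate', 'bean'] (min_width=10, slack=0)
Line 9: ['walk', 'cold'] (min_width=9, slack=1)
Line 10: ['purple'] (min_width=6, slack=4)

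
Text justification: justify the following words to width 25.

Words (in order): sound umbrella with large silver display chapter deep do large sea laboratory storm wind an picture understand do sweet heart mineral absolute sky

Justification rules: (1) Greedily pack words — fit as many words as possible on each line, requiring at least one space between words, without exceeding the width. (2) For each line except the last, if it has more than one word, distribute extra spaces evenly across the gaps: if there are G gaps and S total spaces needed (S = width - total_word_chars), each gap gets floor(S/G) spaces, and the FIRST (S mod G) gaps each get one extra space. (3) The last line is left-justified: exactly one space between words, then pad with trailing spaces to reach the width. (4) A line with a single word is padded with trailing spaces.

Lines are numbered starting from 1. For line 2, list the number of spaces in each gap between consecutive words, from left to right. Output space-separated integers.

Answer: 3 2

Derivation:
Line 1: ['sound', 'umbrella', 'with', 'large'] (min_width=25, slack=0)
Line 2: ['silver', 'display', 'chapter'] (min_width=22, slack=3)
Line 3: ['deep', 'do', 'large', 'sea'] (min_width=17, slack=8)
Line 4: ['laboratory', 'storm', 'wind', 'an'] (min_width=24, slack=1)
Line 5: ['picture', 'understand', 'do'] (min_width=21, slack=4)
Line 6: ['sweet', 'heart', 'mineral'] (min_width=19, slack=6)
Line 7: ['absolute', 'sky'] (min_width=12, slack=13)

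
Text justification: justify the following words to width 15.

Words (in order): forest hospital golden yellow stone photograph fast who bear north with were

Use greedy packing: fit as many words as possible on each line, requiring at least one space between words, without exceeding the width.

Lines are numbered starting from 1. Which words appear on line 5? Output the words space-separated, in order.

Line 1: ['forest', 'hospital'] (min_width=15, slack=0)
Line 2: ['golden', 'yellow'] (min_width=13, slack=2)
Line 3: ['stone'] (min_width=5, slack=10)
Line 4: ['photograph', 'fast'] (min_width=15, slack=0)
Line 5: ['who', 'bear', 'north'] (min_width=14, slack=1)
Line 6: ['with', 'were'] (min_width=9, slack=6)

Answer: who bear north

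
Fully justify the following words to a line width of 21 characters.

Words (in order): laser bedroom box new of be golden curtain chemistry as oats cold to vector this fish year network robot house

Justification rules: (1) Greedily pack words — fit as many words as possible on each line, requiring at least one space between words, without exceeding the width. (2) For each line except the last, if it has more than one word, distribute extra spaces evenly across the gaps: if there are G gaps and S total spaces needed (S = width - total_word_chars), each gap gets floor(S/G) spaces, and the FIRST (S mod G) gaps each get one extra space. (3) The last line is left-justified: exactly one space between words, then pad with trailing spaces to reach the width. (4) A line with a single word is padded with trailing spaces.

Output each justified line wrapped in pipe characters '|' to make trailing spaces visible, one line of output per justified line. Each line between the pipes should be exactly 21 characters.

Line 1: ['laser', 'bedroom', 'box', 'new'] (min_width=21, slack=0)
Line 2: ['of', 'be', 'golden', 'curtain'] (min_width=20, slack=1)
Line 3: ['chemistry', 'as', 'oats'] (min_width=17, slack=4)
Line 4: ['cold', 'to', 'vector', 'this'] (min_width=19, slack=2)
Line 5: ['fish', 'year', 'network'] (min_width=17, slack=4)
Line 6: ['robot', 'house'] (min_width=11, slack=10)

Answer: |laser bedroom box new|
|of  be golden curtain|
|chemistry   as   oats|
|cold  to  vector this|
|fish   year   network|
|robot house          |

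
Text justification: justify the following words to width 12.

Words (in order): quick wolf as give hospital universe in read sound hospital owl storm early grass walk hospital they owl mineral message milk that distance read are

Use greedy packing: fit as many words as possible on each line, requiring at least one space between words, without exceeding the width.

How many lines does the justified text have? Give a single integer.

Line 1: ['quick', 'wolf'] (min_width=10, slack=2)
Line 2: ['as', 'give'] (min_width=7, slack=5)
Line 3: ['hospital'] (min_width=8, slack=4)
Line 4: ['universe', 'in'] (min_width=11, slack=1)
Line 5: ['read', 'sound'] (min_width=10, slack=2)
Line 6: ['hospital', 'owl'] (min_width=12, slack=0)
Line 7: ['storm', 'early'] (min_width=11, slack=1)
Line 8: ['grass', 'walk'] (min_width=10, slack=2)
Line 9: ['hospital'] (min_width=8, slack=4)
Line 10: ['they', 'owl'] (min_width=8, slack=4)
Line 11: ['mineral'] (min_width=7, slack=5)
Line 12: ['message', 'milk'] (min_width=12, slack=0)
Line 13: ['that'] (min_width=4, slack=8)
Line 14: ['distance'] (min_width=8, slack=4)
Line 15: ['read', 'are'] (min_width=8, slack=4)
Total lines: 15

Answer: 15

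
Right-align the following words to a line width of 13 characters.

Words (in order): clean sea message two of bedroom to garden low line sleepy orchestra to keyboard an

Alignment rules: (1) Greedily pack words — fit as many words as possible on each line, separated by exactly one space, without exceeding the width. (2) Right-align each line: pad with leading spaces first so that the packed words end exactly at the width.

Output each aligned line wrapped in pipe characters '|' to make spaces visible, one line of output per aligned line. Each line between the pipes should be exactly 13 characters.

Answer: |    clean sea|
|  message two|
|of bedroom to|
|   garden low|
|  line sleepy|
| orchestra to|
|  keyboard an|

Derivation:
Line 1: ['clean', 'sea'] (min_width=9, slack=4)
Line 2: ['message', 'two'] (min_width=11, slack=2)
Line 3: ['of', 'bedroom', 'to'] (min_width=13, slack=0)
Line 4: ['garden', 'low'] (min_width=10, slack=3)
Line 5: ['line', 'sleepy'] (min_width=11, slack=2)
Line 6: ['orchestra', 'to'] (min_width=12, slack=1)
Line 7: ['keyboard', 'an'] (min_width=11, slack=2)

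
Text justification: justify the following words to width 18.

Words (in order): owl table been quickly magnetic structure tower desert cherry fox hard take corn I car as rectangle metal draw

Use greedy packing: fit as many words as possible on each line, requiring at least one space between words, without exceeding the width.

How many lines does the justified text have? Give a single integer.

Answer: 7

Derivation:
Line 1: ['owl', 'table', 'been'] (min_width=14, slack=4)
Line 2: ['quickly', 'magnetic'] (min_width=16, slack=2)
Line 3: ['structure', 'tower'] (min_width=15, slack=3)
Line 4: ['desert', 'cherry', 'fox'] (min_width=17, slack=1)
Line 5: ['hard', 'take', 'corn', 'I'] (min_width=16, slack=2)
Line 6: ['car', 'as', 'rectangle'] (min_width=16, slack=2)
Line 7: ['metal', 'draw'] (min_width=10, slack=8)
Total lines: 7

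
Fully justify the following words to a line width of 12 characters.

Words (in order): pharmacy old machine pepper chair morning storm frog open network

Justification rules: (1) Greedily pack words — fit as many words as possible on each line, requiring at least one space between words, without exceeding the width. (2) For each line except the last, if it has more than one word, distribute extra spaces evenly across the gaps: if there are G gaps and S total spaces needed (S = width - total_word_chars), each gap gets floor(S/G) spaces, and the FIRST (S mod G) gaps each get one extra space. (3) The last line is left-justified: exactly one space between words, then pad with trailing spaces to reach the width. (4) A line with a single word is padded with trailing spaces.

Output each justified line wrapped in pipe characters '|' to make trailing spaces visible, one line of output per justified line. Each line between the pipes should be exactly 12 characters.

Line 1: ['pharmacy', 'old'] (min_width=12, slack=0)
Line 2: ['machine'] (min_width=7, slack=5)
Line 3: ['pepper', 'chair'] (min_width=12, slack=0)
Line 4: ['morning'] (min_width=7, slack=5)
Line 5: ['storm', 'frog'] (min_width=10, slack=2)
Line 6: ['open', 'network'] (min_width=12, slack=0)

Answer: |pharmacy old|
|machine     |
|pepper chair|
|morning     |
|storm   frog|
|open network|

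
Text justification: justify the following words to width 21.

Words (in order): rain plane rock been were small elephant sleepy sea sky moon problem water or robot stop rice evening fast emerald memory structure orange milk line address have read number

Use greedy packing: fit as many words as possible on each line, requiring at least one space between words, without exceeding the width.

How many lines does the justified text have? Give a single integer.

Answer: 10

Derivation:
Line 1: ['rain', 'plane', 'rock', 'been'] (min_width=20, slack=1)
Line 2: ['were', 'small', 'elephant'] (min_width=19, slack=2)
Line 3: ['sleepy', 'sea', 'sky', 'moon'] (min_width=19, slack=2)
Line 4: ['problem', 'water', 'or'] (min_width=16, slack=5)
Line 5: ['robot', 'stop', 'rice'] (min_width=15, slack=6)
Line 6: ['evening', 'fast', 'emerald'] (min_width=20, slack=1)
Line 7: ['memory', 'structure'] (min_width=16, slack=5)
Line 8: ['orange', 'milk', 'line'] (min_width=16, slack=5)
Line 9: ['address', 'have', 'read'] (min_width=17, slack=4)
Line 10: ['number'] (min_width=6, slack=15)
Total lines: 10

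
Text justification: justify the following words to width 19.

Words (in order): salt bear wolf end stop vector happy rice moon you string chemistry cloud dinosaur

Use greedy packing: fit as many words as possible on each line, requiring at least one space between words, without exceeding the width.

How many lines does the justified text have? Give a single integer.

Line 1: ['salt', 'bear', 'wolf', 'end'] (min_width=18, slack=1)
Line 2: ['stop', 'vector', 'happy'] (min_width=17, slack=2)
Line 3: ['rice', 'moon', 'you'] (min_width=13, slack=6)
Line 4: ['string', 'chemistry'] (min_width=16, slack=3)
Line 5: ['cloud', 'dinosaur'] (min_width=14, slack=5)
Total lines: 5

Answer: 5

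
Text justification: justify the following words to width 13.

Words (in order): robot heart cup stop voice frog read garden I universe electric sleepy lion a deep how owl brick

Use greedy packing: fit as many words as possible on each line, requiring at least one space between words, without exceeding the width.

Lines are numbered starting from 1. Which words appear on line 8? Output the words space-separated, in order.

Answer: deep how owl

Derivation:
Line 1: ['robot', 'heart'] (min_width=11, slack=2)
Line 2: ['cup', 'stop'] (min_width=8, slack=5)
Line 3: ['voice', 'frog'] (min_width=10, slack=3)
Line 4: ['read', 'garden', 'I'] (min_width=13, slack=0)
Line 5: ['universe'] (min_width=8, slack=5)
Line 6: ['electric'] (min_width=8, slack=5)
Line 7: ['sleepy', 'lion', 'a'] (min_width=13, slack=0)
Line 8: ['deep', 'how', 'owl'] (min_width=12, slack=1)
Line 9: ['brick'] (min_width=5, slack=8)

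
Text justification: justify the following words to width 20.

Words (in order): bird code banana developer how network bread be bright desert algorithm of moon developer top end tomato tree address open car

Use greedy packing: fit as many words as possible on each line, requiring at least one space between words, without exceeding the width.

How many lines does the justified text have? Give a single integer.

Answer: 8

Derivation:
Line 1: ['bird', 'code', 'banana'] (min_width=16, slack=4)
Line 2: ['developer', 'how'] (min_width=13, slack=7)
Line 3: ['network', 'bread', 'be'] (min_width=16, slack=4)
Line 4: ['bright', 'desert'] (min_width=13, slack=7)
Line 5: ['algorithm', 'of', 'moon'] (min_width=17, slack=3)
Line 6: ['developer', 'top', 'end'] (min_width=17, slack=3)
Line 7: ['tomato', 'tree', 'address'] (min_width=19, slack=1)
Line 8: ['open', 'car'] (min_width=8, slack=12)
Total lines: 8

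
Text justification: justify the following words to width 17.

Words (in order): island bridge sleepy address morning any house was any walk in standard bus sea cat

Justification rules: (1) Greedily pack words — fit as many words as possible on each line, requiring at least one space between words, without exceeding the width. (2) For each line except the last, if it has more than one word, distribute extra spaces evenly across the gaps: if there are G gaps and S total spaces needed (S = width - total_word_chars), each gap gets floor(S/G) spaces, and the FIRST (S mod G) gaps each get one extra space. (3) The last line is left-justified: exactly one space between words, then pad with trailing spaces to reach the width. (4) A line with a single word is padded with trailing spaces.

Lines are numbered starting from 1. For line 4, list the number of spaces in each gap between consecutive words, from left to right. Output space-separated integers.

Answer: 2 2 1

Derivation:
Line 1: ['island', 'bridge'] (min_width=13, slack=4)
Line 2: ['sleepy', 'address'] (min_width=14, slack=3)
Line 3: ['morning', 'any', 'house'] (min_width=17, slack=0)
Line 4: ['was', 'any', 'walk', 'in'] (min_width=15, slack=2)
Line 5: ['standard', 'bus', 'sea'] (min_width=16, slack=1)
Line 6: ['cat'] (min_width=3, slack=14)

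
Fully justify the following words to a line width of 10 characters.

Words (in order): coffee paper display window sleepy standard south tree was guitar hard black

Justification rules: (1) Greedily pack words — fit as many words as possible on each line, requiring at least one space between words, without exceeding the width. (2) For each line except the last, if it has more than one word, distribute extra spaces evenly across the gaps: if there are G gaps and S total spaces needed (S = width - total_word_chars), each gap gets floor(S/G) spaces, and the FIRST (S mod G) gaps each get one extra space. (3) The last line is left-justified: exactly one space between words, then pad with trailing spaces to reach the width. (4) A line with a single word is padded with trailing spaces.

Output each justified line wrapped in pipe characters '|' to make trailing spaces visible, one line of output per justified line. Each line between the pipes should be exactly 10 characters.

Answer: |coffee    |
|paper     |
|display   |
|window    |
|sleepy    |
|standard  |
|south tree|
|was guitar|
|hard black|

Derivation:
Line 1: ['coffee'] (min_width=6, slack=4)
Line 2: ['paper'] (min_width=5, slack=5)
Line 3: ['display'] (min_width=7, slack=3)
Line 4: ['window'] (min_width=6, slack=4)
Line 5: ['sleepy'] (min_width=6, slack=4)
Line 6: ['standard'] (min_width=8, slack=2)
Line 7: ['south', 'tree'] (min_width=10, slack=0)
Line 8: ['was', 'guitar'] (min_width=10, slack=0)
Line 9: ['hard', 'black'] (min_width=10, slack=0)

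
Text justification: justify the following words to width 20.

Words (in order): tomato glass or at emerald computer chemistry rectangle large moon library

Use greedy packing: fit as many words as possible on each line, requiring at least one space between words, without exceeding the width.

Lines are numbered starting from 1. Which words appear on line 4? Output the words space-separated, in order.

Answer: large moon library

Derivation:
Line 1: ['tomato', 'glass', 'or', 'at'] (min_width=18, slack=2)
Line 2: ['emerald', 'computer'] (min_width=16, slack=4)
Line 3: ['chemistry', 'rectangle'] (min_width=19, slack=1)
Line 4: ['large', 'moon', 'library'] (min_width=18, slack=2)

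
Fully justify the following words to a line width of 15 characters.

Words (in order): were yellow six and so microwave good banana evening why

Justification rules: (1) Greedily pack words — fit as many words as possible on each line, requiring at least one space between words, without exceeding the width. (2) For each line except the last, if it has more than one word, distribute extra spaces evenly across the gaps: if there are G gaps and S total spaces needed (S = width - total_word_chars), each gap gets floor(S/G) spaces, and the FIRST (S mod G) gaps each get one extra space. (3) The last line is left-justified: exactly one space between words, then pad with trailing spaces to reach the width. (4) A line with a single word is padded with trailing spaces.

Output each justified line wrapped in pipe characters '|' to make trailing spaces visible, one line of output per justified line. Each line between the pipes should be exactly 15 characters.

Answer: |were yellow six|
|and          so|
|microwave  good|
|banana  evening|
|why            |

Derivation:
Line 1: ['were', 'yellow', 'six'] (min_width=15, slack=0)
Line 2: ['and', 'so'] (min_width=6, slack=9)
Line 3: ['microwave', 'good'] (min_width=14, slack=1)
Line 4: ['banana', 'evening'] (min_width=14, slack=1)
Line 5: ['why'] (min_width=3, slack=12)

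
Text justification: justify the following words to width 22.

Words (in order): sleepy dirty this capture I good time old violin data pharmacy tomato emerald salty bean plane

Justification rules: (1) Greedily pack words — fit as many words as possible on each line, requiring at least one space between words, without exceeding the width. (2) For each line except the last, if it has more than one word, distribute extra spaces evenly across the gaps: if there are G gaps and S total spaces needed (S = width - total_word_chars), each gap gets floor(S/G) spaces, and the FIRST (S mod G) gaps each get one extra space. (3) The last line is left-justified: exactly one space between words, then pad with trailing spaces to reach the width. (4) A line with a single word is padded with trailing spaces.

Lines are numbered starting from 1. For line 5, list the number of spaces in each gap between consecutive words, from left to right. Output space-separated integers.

Answer: 3 3

Derivation:
Line 1: ['sleepy', 'dirty', 'this'] (min_width=17, slack=5)
Line 2: ['capture', 'I', 'good', 'time'] (min_width=19, slack=3)
Line 3: ['old', 'violin', 'data'] (min_width=15, slack=7)
Line 4: ['pharmacy', 'tomato'] (min_width=15, slack=7)
Line 5: ['emerald', 'salty', 'bean'] (min_width=18, slack=4)
Line 6: ['plane'] (min_width=5, slack=17)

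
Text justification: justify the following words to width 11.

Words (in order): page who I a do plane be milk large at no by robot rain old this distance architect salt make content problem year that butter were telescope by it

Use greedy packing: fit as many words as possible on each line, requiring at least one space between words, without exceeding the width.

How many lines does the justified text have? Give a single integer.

Answer: 16

Derivation:
Line 1: ['page', 'who', 'I'] (min_width=10, slack=1)
Line 2: ['a', 'do', 'plane'] (min_width=10, slack=1)
Line 3: ['be', 'milk'] (min_width=7, slack=4)
Line 4: ['large', 'at', 'no'] (min_width=11, slack=0)
Line 5: ['by', 'robot'] (min_width=8, slack=3)
Line 6: ['rain', 'old'] (min_width=8, slack=3)
Line 7: ['this'] (min_width=4, slack=7)
Line 8: ['distance'] (min_width=8, slack=3)
Line 9: ['architect'] (min_width=9, slack=2)
Line 10: ['salt', 'make'] (min_width=9, slack=2)
Line 11: ['content'] (min_width=7, slack=4)
Line 12: ['problem'] (min_width=7, slack=4)
Line 13: ['year', 'that'] (min_width=9, slack=2)
Line 14: ['butter', 'were'] (min_width=11, slack=0)
Line 15: ['telescope'] (min_width=9, slack=2)
Line 16: ['by', 'it'] (min_width=5, slack=6)
Total lines: 16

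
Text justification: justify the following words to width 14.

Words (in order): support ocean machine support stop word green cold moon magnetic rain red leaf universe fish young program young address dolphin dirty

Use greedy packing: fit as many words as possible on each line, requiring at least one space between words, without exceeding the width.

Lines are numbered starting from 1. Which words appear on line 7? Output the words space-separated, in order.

Answer: red leaf

Derivation:
Line 1: ['support', 'ocean'] (min_width=13, slack=1)
Line 2: ['machine'] (min_width=7, slack=7)
Line 3: ['support', 'stop'] (min_width=12, slack=2)
Line 4: ['word', 'green'] (min_width=10, slack=4)
Line 5: ['cold', 'moon'] (min_width=9, slack=5)
Line 6: ['magnetic', 'rain'] (min_width=13, slack=1)
Line 7: ['red', 'leaf'] (min_width=8, slack=6)
Line 8: ['universe', 'fish'] (min_width=13, slack=1)
Line 9: ['young', 'program'] (min_width=13, slack=1)
Line 10: ['young', 'address'] (min_width=13, slack=1)
Line 11: ['dolphin', 'dirty'] (min_width=13, slack=1)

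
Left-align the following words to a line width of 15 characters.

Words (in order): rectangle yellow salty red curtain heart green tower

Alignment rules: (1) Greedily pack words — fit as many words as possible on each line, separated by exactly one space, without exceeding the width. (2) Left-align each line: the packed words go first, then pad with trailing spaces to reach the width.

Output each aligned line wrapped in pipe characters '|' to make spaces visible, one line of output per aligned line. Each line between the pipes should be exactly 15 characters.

Line 1: ['rectangle'] (min_width=9, slack=6)
Line 2: ['yellow', 'salty'] (min_width=12, slack=3)
Line 3: ['red', 'curtain'] (min_width=11, slack=4)
Line 4: ['heart', 'green'] (min_width=11, slack=4)
Line 5: ['tower'] (min_width=5, slack=10)

Answer: |rectangle      |
|yellow salty   |
|red curtain    |
|heart green    |
|tower          |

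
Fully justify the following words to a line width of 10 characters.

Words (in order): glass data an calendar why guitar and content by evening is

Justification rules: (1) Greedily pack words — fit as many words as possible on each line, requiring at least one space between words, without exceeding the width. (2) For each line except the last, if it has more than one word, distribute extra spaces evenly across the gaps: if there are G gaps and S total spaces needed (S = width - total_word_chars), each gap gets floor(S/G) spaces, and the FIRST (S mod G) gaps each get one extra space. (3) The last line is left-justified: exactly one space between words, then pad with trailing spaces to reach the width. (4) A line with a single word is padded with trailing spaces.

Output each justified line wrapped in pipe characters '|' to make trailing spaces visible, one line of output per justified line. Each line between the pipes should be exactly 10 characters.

Line 1: ['glass', 'data'] (min_width=10, slack=0)
Line 2: ['an'] (min_width=2, slack=8)
Line 3: ['calendar'] (min_width=8, slack=2)
Line 4: ['why', 'guitar'] (min_width=10, slack=0)
Line 5: ['and'] (min_width=3, slack=7)
Line 6: ['content', 'by'] (min_width=10, slack=0)
Line 7: ['evening', 'is'] (min_width=10, slack=0)

Answer: |glass data|
|an        |
|calendar  |
|why guitar|
|and       |
|content by|
|evening is|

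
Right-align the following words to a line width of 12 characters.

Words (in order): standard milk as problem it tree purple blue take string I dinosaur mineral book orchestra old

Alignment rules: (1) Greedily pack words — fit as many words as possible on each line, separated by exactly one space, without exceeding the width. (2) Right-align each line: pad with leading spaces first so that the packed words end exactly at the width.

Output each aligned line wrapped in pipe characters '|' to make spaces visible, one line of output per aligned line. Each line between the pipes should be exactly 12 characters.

Answer: |    standard|
|     milk as|
|  problem it|
| tree purple|
|   blue take|
|    string I|
|    dinosaur|
|mineral book|
|   orchestra|
|         old|

Derivation:
Line 1: ['standard'] (min_width=8, slack=4)
Line 2: ['milk', 'as'] (min_width=7, slack=5)
Line 3: ['problem', 'it'] (min_width=10, slack=2)
Line 4: ['tree', 'purple'] (min_width=11, slack=1)
Line 5: ['blue', 'take'] (min_width=9, slack=3)
Line 6: ['string', 'I'] (min_width=8, slack=4)
Line 7: ['dinosaur'] (min_width=8, slack=4)
Line 8: ['mineral', 'book'] (min_width=12, slack=0)
Line 9: ['orchestra'] (min_width=9, slack=3)
Line 10: ['old'] (min_width=3, slack=9)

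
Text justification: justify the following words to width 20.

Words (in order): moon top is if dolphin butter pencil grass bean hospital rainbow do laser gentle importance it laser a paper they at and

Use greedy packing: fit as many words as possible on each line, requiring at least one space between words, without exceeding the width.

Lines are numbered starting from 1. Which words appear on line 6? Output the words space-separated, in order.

Answer: importance it laser

Derivation:
Line 1: ['moon', 'top', 'is', 'if'] (min_width=14, slack=6)
Line 2: ['dolphin', 'butter'] (min_width=14, slack=6)
Line 3: ['pencil', 'grass', 'bean'] (min_width=17, slack=3)
Line 4: ['hospital', 'rainbow', 'do'] (min_width=19, slack=1)
Line 5: ['laser', 'gentle'] (min_width=12, slack=8)
Line 6: ['importance', 'it', 'laser'] (min_width=19, slack=1)
Line 7: ['a', 'paper', 'they', 'at', 'and'] (min_width=19, slack=1)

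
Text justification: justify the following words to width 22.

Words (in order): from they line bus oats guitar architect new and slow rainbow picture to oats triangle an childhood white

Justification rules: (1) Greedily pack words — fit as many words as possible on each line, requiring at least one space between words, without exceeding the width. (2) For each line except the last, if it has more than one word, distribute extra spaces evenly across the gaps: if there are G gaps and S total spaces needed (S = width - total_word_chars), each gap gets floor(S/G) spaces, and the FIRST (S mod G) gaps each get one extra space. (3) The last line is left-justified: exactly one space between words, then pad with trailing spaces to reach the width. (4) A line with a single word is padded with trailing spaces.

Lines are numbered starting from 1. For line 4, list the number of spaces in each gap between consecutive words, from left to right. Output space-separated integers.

Answer: 5 4

Derivation:
Line 1: ['from', 'they', 'line', 'bus'] (min_width=18, slack=4)
Line 2: ['oats', 'guitar', 'architect'] (min_width=21, slack=1)
Line 3: ['new', 'and', 'slow', 'rainbow'] (min_width=20, slack=2)
Line 4: ['picture', 'to', 'oats'] (min_width=15, slack=7)
Line 5: ['triangle', 'an', 'childhood'] (min_width=21, slack=1)
Line 6: ['white'] (min_width=5, slack=17)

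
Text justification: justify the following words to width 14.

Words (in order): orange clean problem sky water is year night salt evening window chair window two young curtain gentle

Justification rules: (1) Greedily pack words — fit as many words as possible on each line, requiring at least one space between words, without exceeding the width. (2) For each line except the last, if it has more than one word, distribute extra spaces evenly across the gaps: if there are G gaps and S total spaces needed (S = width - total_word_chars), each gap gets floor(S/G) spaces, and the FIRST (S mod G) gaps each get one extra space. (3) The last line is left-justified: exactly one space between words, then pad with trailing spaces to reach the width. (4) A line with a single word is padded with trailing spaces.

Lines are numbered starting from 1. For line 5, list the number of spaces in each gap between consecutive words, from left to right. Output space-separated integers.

Line 1: ['orange', 'clean'] (min_width=12, slack=2)
Line 2: ['problem', 'sky'] (min_width=11, slack=3)
Line 3: ['water', 'is', 'year'] (min_width=13, slack=1)
Line 4: ['night', 'salt'] (min_width=10, slack=4)
Line 5: ['evening', 'window'] (min_width=14, slack=0)
Line 6: ['chair', 'window'] (min_width=12, slack=2)
Line 7: ['two', 'young'] (min_width=9, slack=5)
Line 8: ['curtain', 'gentle'] (min_width=14, slack=0)

Answer: 1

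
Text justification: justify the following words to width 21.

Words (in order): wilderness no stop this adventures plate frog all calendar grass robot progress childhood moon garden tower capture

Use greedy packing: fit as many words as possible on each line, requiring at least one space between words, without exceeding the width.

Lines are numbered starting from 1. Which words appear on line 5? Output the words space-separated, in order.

Answer: childhood moon garden

Derivation:
Line 1: ['wilderness', 'no', 'stop'] (min_width=18, slack=3)
Line 2: ['this', 'adventures', 'plate'] (min_width=21, slack=0)
Line 3: ['frog', 'all', 'calendar'] (min_width=17, slack=4)
Line 4: ['grass', 'robot', 'progress'] (min_width=20, slack=1)
Line 5: ['childhood', 'moon', 'garden'] (min_width=21, slack=0)
Line 6: ['tower', 'capture'] (min_width=13, slack=8)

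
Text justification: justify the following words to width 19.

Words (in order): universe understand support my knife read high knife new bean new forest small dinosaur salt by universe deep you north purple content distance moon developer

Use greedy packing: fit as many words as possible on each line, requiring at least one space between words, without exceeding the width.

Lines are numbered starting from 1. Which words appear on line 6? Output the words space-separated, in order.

Answer: by universe deep

Derivation:
Line 1: ['universe', 'understand'] (min_width=19, slack=0)
Line 2: ['support', 'my', 'knife'] (min_width=16, slack=3)
Line 3: ['read', 'high', 'knife', 'new'] (min_width=19, slack=0)
Line 4: ['bean', 'new', 'forest'] (min_width=15, slack=4)
Line 5: ['small', 'dinosaur', 'salt'] (min_width=19, slack=0)
Line 6: ['by', 'universe', 'deep'] (min_width=16, slack=3)
Line 7: ['you', 'north', 'purple'] (min_width=16, slack=3)
Line 8: ['content', 'distance'] (min_width=16, slack=3)
Line 9: ['moon', 'developer'] (min_width=14, slack=5)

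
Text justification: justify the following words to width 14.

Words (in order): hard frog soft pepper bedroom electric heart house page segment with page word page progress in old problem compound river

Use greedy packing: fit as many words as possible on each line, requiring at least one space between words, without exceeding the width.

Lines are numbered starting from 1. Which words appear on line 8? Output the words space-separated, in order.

Line 1: ['hard', 'frog', 'soft'] (min_width=14, slack=0)
Line 2: ['pepper', 'bedroom'] (min_width=14, slack=0)
Line 3: ['electric', 'heart'] (min_width=14, slack=0)
Line 4: ['house', 'page'] (min_width=10, slack=4)
Line 5: ['segment', 'with'] (min_width=12, slack=2)
Line 6: ['page', 'word', 'page'] (min_width=14, slack=0)
Line 7: ['progress', 'in'] (min_width=11, slack=3)
Line 8: ['old', 'problem'] (min_width=11, slack=3)
Line 9: ['compound', 'river'] (min_width=14, slack=0)

Answer: old problem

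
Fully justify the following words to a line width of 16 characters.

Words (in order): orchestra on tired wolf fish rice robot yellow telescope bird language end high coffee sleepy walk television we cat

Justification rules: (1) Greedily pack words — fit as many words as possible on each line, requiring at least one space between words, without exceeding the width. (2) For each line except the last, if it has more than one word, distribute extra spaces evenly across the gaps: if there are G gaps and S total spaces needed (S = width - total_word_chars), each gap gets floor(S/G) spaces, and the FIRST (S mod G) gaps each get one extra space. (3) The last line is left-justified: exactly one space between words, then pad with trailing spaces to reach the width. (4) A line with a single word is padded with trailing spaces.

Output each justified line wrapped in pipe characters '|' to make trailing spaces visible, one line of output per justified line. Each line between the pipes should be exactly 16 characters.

Line 1: ['orchestra', 'on'] (min_width=12, slack=4)
Line 2: ['tired', 'wolf', 'fish'] (min_width=15, slack=1)
Line 3: ['rice', 'robot'] (min_width=10, slack=6)
Line 4: ['yellow', 'telescope'] (min_width=16, slack=0)
Line 5: ['bird', 'language'] (min_width=13, slack=3)
Line 6: ['end', 'high', 'coffee'] (min_width=15, slack=1)
Line 7: ['sleepy', 'walk'] (min_width=11, slack=5)
Line 8: ['television', 'we'] (min_width=13, slack=3)
Line 9: ['cat'] (min_width=3, slack=13)

Answer: |orchestra     on|
|tired  wolf fish|
|rice       robot|
|yellow telescope|
|bird    language|
|end  high coffee|
|sleepy      walk|
|television    we|
|cat             |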